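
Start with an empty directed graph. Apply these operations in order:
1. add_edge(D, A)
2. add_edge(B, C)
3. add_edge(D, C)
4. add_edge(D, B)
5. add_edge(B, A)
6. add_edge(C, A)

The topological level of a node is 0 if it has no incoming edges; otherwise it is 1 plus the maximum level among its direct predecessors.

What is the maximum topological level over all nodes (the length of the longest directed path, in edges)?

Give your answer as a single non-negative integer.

Op 1: add_edge(D, A). Edges now: 1
Op 2: add_edge(B, C). Edges now: 2
Op 3: add_edge(D, C). Edges now: 3
Op 4: add_edge(D, B). Edges now: 4
Op 5: add_edge(B, A). Edges now: 5
Op 6: add_edge(C, A). Edges now: 6
Compute levels (Kahn BFS):
  sources (in-degree 0): D
  process D: level=0
    D->A: in-degree(A)=2, level(A)>=1
    D->B: in-degree(B)=0, level(B)=1, enqueue
    D->C: in-degree(C)=1, level(C)>=1
  process B: level=1
    B->A: in-degree(A)=1, level(A)>=2
    B->C: in-degree(C)=0, level(C)=2, enqueue
  process C: level=2
    C->A: in-degree(A)=0, level(A)=3, enqueue
  process A: level=3
All levels: A:3, B:1, C:2, D:0
max level = 3

Answer: 3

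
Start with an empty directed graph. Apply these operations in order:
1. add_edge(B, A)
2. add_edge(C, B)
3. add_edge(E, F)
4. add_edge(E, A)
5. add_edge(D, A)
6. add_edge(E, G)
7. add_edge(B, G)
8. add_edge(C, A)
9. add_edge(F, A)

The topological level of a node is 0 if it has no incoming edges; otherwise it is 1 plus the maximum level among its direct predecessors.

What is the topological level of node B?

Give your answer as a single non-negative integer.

Answer: 1

Derivation:
Op 1: add_edge(B, A). Edges now: 1
Op 2: add_edge(C, B). Edges now: 2
Op 3: add_edge(E, F). Edges now: 3
Op 4: add_edge(E, A). Edges now: 4
Op 5: add_edge(D, A). Edges now: 5
Op 6: add_edge(E, G). Edges now: 6
Op 7: add_edge(B, G). Edges now: 7
Op 8: add_edge(C, A). Edges now: 8
Op 9: add_edge(F, A). Edges now: 9
Compute levels (Kahn BFS):
  sources (in-degree 0): C, D, E
  process C: level=0
    C->A: in-degree(A)=4, level(A)>=1
    C->B: in-degree(B)=0, level(B)=1, enqueue
  process D: level=0
    D->A: in-degree(A)=3, level(A)>=1
  process E: level=0
    E->A: in-degree(A)=2, level(A)>=1
    E->F: in-degree(F)=0, level(F)=1, enqueue
    E->G: in-degree(G)=1, level(G)>=1
  process B: level=1
    B->A: in-degree(A)=1, level(A)>=2
    B->G: in-degree(G)=0, level(G)=2, enqueue
  process F: level=1
    F->A: in-degree(A)=0, level(A)=2, enqueue
  process G: level=2
  process A: level=2
All levels: A:2, B:1, C:0, D:0, E:0, F:1, G:2
level(B) = 1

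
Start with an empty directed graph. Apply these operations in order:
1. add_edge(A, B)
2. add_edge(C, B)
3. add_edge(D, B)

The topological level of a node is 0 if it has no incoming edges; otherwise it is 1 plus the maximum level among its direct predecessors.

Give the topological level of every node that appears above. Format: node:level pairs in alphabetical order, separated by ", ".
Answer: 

Answer: A:0, B:1, C:0, D:0

Derivation:
Op 1: add_edge(A, B). Edges now: 1
Op 2: add_edge(C, B). Edges now: 2
Op 3: add_edge(D, B). Edges now: 3
Compute levels (Kahn BFS):
  sources (in-degree 0): A, C, D
  process A: level=0
    A->B: in-degree(B)=2, level(B)>=1
  process C: level=0
    C->B: in-degree(B)=1, level(B)>=1
  process D: level=0
    D->B: in-degree(B)=0, level(B)=1, enqueue
  process B: level=1
All levels: A:0, B:1, C:0, D:0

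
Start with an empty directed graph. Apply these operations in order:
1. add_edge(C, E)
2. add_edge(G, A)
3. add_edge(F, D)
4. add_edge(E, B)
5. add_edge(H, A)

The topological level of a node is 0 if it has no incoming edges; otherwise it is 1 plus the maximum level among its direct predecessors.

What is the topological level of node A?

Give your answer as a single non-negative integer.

Op 1: add_edge(C, E). Edges now: 1
Op 2: add_edge(G, A). Edges now: 2
Op 3: add_edge(F, D). Edges now: 3
Op 4: add_edge(E, B). Edges now: 4
Op 5: add_edge(H, A). Edges now: 5
Compute levels (Kahn BFS):
  sources (in-degree 0): C, F, G, H
  process C: level=0
    C->E: in-degree(E)=0, level(E)=1, enqueue
  process F: level=0
    F->D: in-degree(D)=0, level(D)=1, enqueue
  process G: level=0
    G->A: in-degree(A)=1, level(A)>=1
  process H: level=0
    H->A: in-degree(A)=0, level(A)=1, enqueue
  process E: level=1
    E->B: in-degree(B)=0, level(B)=2, enqueue
  process D: level=1
  process A: level=1
  process B: level=2
All levels: A:1, B:2, C:0, D:1, E:1, F:0, G:0, H:0
level(A) = 1

Answer: 1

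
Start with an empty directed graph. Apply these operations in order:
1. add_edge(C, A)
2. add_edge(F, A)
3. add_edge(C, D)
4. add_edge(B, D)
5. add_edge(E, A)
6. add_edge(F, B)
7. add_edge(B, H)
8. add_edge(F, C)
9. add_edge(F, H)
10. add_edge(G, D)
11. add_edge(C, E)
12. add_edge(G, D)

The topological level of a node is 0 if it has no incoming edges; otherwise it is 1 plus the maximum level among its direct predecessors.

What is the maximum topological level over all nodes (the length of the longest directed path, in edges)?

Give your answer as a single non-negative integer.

Op 1: add_edge(C, A). Edges now: 1
Op 2: add_edge(F, A). Edges now: 2
Op 3: add_edge(C, D). Edges now: 3
Op 4: add_edge(B, D). Edges now: 4
Op 5: add_edge(E, A). Edges now: 5
Op 6: add_edge(F, B). Edges now: 6
Op 7: add_edge(B, H). Edges now: 7
Op 8: add_edge(F, C). Edges now: 8
Op 9: add_edge(F, H). Edges now: 9
Op 10: add_edge(G, D). Edges now: 10
Op 11: add_edge(C, E). Edges now: 11
Op 12: add_edge(G, D) (duplicate, no change). Edges now: 11
Compute levels (Kahn BFS):
  sources (in-degree 0): F, G
  process F: level=0
    F->A: in-degree(A)=2, level(A)>=1
    F->B: in-degree(B)=0, level(B)=1, enqueue
    F->C: in-degree(C)=0, level(C)=1, enqueue
    F->H: in-degree(H)=1, level(H)>=1
  process G: level=0
    G->D: in-degree(D)=2, level(D)>=1
  process B: level=1
    B->D: in-degree(D)=1, level(D)>=2
    B->H: in-degree(H)=0, level(H)=2, enqueue
  process C: level=1
    C->A: in-degree(A)=1, level(A)>=2
    C->D: in-degree(D)=0, level(D)=2, enqueue
    C->E: in-degree(E)=0, level(E)=2, enqueue
  process H: level=2
  process D: level=2
  process E: level=2
    E->A: in-degree(A)=0, level(A)=3, enqueue
  process A: level=3
All levels: A:3, B:1, C:1, D:2, E:2, F:0, G:0, H:2
max level = 3

Answer: 3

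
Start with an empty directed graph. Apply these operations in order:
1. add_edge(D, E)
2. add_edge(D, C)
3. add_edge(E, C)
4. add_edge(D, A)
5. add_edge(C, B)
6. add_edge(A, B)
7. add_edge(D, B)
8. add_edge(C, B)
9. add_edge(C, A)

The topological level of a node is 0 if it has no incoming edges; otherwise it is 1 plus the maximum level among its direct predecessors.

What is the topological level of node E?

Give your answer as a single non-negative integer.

Answer: 1

Derivation:
Op 1: add_edge(D, E). Edges now: 1
Op 2: add_edge(D, C). Edges now: 2
Op 3: add_edge(E, C). Edges now: 3
Op 4: add_edge(D, A). Edges now: 4
Op 5: add_edge(C, B). Edges now: 5
Op 6: add_edge(A, B). Edges now: 6
Op 7: add_edge(D, B). Edges now: 7
Op 8: add_edge(C, B) (duplicate, no change). Edges now: 7
Op 9: add_edge(C, A). Edges now: 8
Compute levels (Kahn BFS):
  sources (in-degree 0): D
  process D: level=0
    D->A: in-degree(A)=1, level(A)>=1
    D->B: in-degree(B)=2, level(B)>=1
    D->C: in-degree(C)=1, level(C)>=1
    D->E: in-degree(E)=0, level(E)=1, enqueue
  process E: level=1
    E->C: in-degree(C)=0, level(C)=2, enqueue
  process C: level=2
    C->A: in-degree(A)=0, level(A)=3, enqueue
    C->B: in-degree(B)=1, level(B)>=3
  process A: level=3
    A->B: in-degree(B)=0, level(B)=4, enqueue
  process B: level=4
All levels: A:3, B:4, C:2, D:0, E:1
level(E) = 1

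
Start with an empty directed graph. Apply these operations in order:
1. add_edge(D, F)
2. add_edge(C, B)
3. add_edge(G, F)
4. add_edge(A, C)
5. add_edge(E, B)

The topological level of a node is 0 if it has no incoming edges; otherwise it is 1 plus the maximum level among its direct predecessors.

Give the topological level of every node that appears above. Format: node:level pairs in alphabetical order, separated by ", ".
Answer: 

Op 1: add_edge(D, F). Edges now: 1
Op 2: add_edge(C, B). Edges now: 2
Op 3: add_edge(G, F). Edges now: 3
Op 4: add_edge(A, C). Edges now: 4
Op 5: add_edge(E, B). Edges now: 5
Compute levels (Kahn BFS):
  sources (in-degree 0): A, D, E, G
  process A: level=0
    A->C: in-degree(C)=0, level(C)=1, enqueue
  process D: level=0
    D->F: in-degree(F)=1, level(F)>=1
  process E: level=0
    E->B: in-degree(B)=1, level(B)>=1
  process G: level=0
    G->F: in-degree(F)=0, level(F)=1, enqueue
  process C: level=1
    C->B: in-degree(B)=0, level(B)=2, enqueue
  process F: level=1
  process B: level=2
All levels: A:0, B:2, C:1, D:0, E:0, F:1, G:0

Answer: A:0, B:2, C:1, D:0, E:0, F:1, G:0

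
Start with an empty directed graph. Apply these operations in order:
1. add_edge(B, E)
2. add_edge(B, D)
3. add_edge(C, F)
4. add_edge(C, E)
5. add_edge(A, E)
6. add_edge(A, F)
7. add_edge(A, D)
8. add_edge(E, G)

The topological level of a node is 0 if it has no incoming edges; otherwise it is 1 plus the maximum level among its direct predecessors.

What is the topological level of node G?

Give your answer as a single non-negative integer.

Answer: 2

Derivation:
Op 1: add_edge(B, E). Edges now: 1
Op 2: add_edge(B, D). Edges now: 2
Op 3: add_edge(C, F). Edges now: 3
Op 4: add_edge(C, E). Edges now: 4
Op 5: add_edge(A, E). Edges now: 5
Op 6: add_edge(A, F). Edges now: 6
Op 7: add_edge(A, D). Edges now: 7
Op 8: add_edge(E, G). Edges now: 8
Compute levels (Kahn BFS):
  sources (in-degree 0): A, B, C
  process A: level=0
    A->D: in-degree(D)=1, level(D)>=1
    A->E: in-degree(E)=2, level(E)>=1
    A->F: in-degree(F)=1, level(F)>=1
  process B: level=0
    B->D: in-degree(D)=0, level(D)=1, enqueue
    B->E: in-degree(E)=1, level(E)>=1
  process C: level=0
    C->E: in-degree(E)=0, level(E)=1, enqueue
    C->F: in-degree(F)=0, level(F)=1, enqueue
  process D: level=1
  process E: level=1
    E->G: in-degree(G)=0, level(G)=2, enqueue
  process F: level=1
  process G: level=2
All levels: A:0, B:0, C:0, D:1, E:1, F:1, G:2
level(G) = 2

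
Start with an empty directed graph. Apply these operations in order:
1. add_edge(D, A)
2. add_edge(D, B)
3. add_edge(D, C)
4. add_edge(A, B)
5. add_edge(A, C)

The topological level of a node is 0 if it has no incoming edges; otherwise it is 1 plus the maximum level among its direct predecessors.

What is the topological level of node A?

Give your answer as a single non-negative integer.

Op 1: add_edge(D, A). Edges now: 1
Op 2: add_edge(D, B). Edges now: 2
Op 3: add_edge(D, C). Edges now: 3
Op 4: add_edge(A, B). Edges now: 4
Op 5: add_edge(A, C). Edges now: 5
Compute levels (Kahn BFS):
  sources (in-degree 0): D
  process D: level=0
    D->A: in-degree(A)=0, level(A)=1, enqueue
    D->B: in-degree(B)=1, level(B)>=1
    D->C: in-degree(C)=1, level(C)>=1
  process A: level=1
    A->B: in-degree(B)=0, level(B)=2, enqueue
    A->C: in-degree(C)=0, level(C)=2, enqueue
  process B: level=2
  process C: level=2
All levels: A:1, B:2, C:2, D:0
level(A) = 1

Answer: 1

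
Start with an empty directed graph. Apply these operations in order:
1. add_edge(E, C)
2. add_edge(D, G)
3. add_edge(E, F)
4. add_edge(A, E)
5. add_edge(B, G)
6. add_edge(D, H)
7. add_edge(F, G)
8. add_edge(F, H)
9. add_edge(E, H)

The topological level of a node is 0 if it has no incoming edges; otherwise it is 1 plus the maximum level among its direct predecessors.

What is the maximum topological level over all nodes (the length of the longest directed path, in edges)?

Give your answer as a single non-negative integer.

Answer: 3

Derivation:
Op 1: add_edge(E, C). Edges now: 1
Op 2: add_edge(D, G). Edges now: 2
Op 3: add_edge(E, F). Edges now: 3
Op 4: add_edge(A, E). Edges now: 4
Op 5: add_edge(B, G). Edges now: 5
Op 6: add_edge(D, H). Edges now: 6
Op 7: add_edge(F, G). Edges now: 7
Op 8: add_edge(F, H). Edges now: 8
Op 9: add_edge(E, H). Edges now: 9
Compute levels (Kahn BFS):
  sources (in-degree 0): A, B, D
  process A: level=0
    A->E: in-degree(E)=0, level(E)=1, enqueue
  process B: level=0
    B->G: in-degree(G)=2, level(G)>=1
  process D: level=0
    D->G: in-degree(G)=1, level(G)>=1
    D->H: in-degree(H)=2, level(H)>=1
  process E: level=1
    E->C: in-degree(C)=0, level(C)=2, enqueue
    E->F: in-degree(F)=0, level(F)=2, enqueue
    E->H: in-degree(H)=1, level(H)>=2
  process C: level=2
  process F: level=2
    F->G: in-degree(G)=0, level(G)=3, enqueue
    F->H: in-degree(H)=0, level(H)=3, enqueue
  process G: level=3
  process H: level=3
All levels: A:0, B:0, C:2, D:0, E:1, F:2, G:3, H:3
max level = 3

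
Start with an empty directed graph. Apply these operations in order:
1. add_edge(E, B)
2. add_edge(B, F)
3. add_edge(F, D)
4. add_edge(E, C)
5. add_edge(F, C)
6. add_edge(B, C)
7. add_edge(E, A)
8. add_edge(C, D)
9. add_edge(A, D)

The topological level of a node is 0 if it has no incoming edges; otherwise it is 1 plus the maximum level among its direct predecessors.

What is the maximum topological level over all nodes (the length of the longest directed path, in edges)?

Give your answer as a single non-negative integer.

Op 1: add_edge(E, B). Edges now: 1
Op 2: add_edge(B, F). Edges now: 2
Op 3: add_edge(F, D). Edges now: 3
Op 4: add_edge(E, C). Edges now: 4
Op 5: add_edge(F, C). Edges now: 5
Op 6: add_edge(B, C). Edges now: 6
Op 7: add_edge(E, A). Edges now: 7
Op 8: add_edge(C, D). Edges now: 8
Op 9: add_edge(A, D). Edges now: 9
Compute levels (Kahn BFS):
  sources (in-degree 0): E
  process E: level=0
    E->A: in-degree(A)=0, level(A)=1, enqueue
    E->B: in-degree(B)=0, level(B)=1, enqueue
    E->C: in-degree(C)=2, level(C)>=1
  process A: level=1
    A->D: in-degree(D)=2, level(D)>=2
  process B: level=1
    B->C: in-degree(C)=1, level(C)>=2
    B->F: in-degree(F)=0, level(F)=2, enqueue
  process F: level=2
    F->C: in-degree(C)=0, level(C)=3, enqueue
    F->D: in-degree(D)=1, level(D)>=3
  process C: level=3
    C->D: in-degree(D)=0, level(D)=4, enqueue
  process D: level=4
All levels: A:1, B:1, C:3, D:4, E:0, F:2
max level = 4

Answer: 4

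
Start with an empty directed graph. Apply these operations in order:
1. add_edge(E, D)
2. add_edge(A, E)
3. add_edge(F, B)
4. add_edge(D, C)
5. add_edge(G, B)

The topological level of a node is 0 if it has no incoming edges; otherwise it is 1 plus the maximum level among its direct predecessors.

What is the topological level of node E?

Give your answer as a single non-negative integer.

Answer: 1

Derivation:
Op 1: add_edge(E, D). Edges now: 1
Op 2: add_edge(A, E). Edges now: 2
Op 3: add_edge(F, B). Edges now: 3
Op 4: add_edge(D, C). Edges now: 4
Op 5: add_edge(G, B). Edges now: 5
Compute levels (Kahn BFS):
  sources (in-degree 0): A, F, G
  process A: level=0
    A->E: in-degree(E)=0, level(E)=1, enqueue
  process F: level=0
    F->B: in-degree(B)=1, level(B)>=1
  process G: level=0
    G->B: in-degree(B)=0, level(B)=1, enqueue
  process E: level=1
    E->D: in-degree(D)=0, level(D)=2, enqueue
  process B: level=1
  process D: level=2
    D->C: in-degree(C)=0, level(C)=3, enqueue
  process C: level=3
All levels: A:0, B:1, C:3, D:2, E:1, F:0, G:0
level(E) = 1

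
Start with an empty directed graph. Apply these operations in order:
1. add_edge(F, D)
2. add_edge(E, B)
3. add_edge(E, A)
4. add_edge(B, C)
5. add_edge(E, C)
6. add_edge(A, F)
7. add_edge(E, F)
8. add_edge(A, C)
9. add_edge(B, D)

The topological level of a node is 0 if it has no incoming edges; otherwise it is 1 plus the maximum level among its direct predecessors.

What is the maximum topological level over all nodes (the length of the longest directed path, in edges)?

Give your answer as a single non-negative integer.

Answer: 3

Derivation:
Op 1: add_edge(F, D). Edges now: 1
Op 2: add_edge(E, B). Edges now: 2
Op 3: add_edge(E, A). Edges now: 3
Op 4: add_edge(B, C). Edges now: 4
Op 5: add_edge(E, C). Edges now: 5
Op 6: add_edge(A, F). Edges now: 6
Op 7: add_edge(E, F). Edges now: 7
Op 8: add_edge(A, C). Edges now: 8
Op 9: add_edge(B, D). Edges now: 9
Compute levels (Kahn BFS):
  sources (in-degree 0): E
  process E: level=0
    E->A: in-degree(A)=0, level(A)=1, enqueue
    E->B: in-degree(B)=0, level(B)=1, enqueue
    E->C: in-degree(C)=2, level(C)>=1
    E->F: in-degree(F)=1, level(F)>=1
  process A: level=1
    A->C: in-degree(C)=1, level(C)>=2
    A->F: in-degree(F)=0, level(F)=2, enqueue
  process B: level=1
    B->C: in-degree(C)=0, level(C)=2, enqueue
    B->D: in-degree(D)=1, level(D)>=2
  process F: level=2
    F->D: in-degree(D)=0, level(D)=3, enqueue
  process C: level=2
  process D: level=3
All levels: A:1, B:1, C:2, D:3, E:0, F:2
max level = 3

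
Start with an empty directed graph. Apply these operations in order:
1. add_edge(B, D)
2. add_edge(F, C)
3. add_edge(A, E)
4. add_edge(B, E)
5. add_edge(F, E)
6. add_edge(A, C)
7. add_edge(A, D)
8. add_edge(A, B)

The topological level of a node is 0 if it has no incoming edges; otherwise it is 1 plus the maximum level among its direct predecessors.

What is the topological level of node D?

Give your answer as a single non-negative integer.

Op 1: add_edge(B, D). Edges now: 1
Op 2: add_edge(F, C). Edges now: 2
Op 3: add_edge(A, E). Edges now: 3
Op 4: add_edge(B, E). Edges now: 4
Op 5: add_edge(F, E). Edges now: 5
Op 6: add_edge(A, C). Edges now: 6
Op 7: add_edge(A, D). Edges now: 7
Op 8: add_edge(A, B). Edges now: 8
Compute levels (Kahn BFS):
  sources (in-degree 0): A, F
  process A: level=0
    A->B: in-degree(B)=0, level(B)=1, enqueue
    A->C: in-degree(C)=1, level(C)>=1
    A->D: in-degree(D)=1, level(D)>=1
    A->E: in-degree(E)=2, level(E)>=1
  process F: level=0
    F->C: in-degree(C)=0, level(C)=1, enqueue
    F->E: in-degree(E)=1, level(E)>=1
  process B: level=1
    B->D: in-degree(D)=0, level(D)=2, enqueue
    B->E: in-degree(E)=0, level(E)=2, enqueue
  process C: level=1
  process D: level=2
  process E: level=2
All levels: A:0, B:1, C:1, D:2, E:2, F:0
level(D) = 2

Answer: 2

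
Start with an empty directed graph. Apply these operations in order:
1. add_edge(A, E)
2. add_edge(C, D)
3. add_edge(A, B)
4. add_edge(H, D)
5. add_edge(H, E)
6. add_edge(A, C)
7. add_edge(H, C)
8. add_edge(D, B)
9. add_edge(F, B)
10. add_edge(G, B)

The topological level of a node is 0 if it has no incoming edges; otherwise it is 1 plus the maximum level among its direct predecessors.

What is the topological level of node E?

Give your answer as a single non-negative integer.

Answer: 1

Derivation:
Op 1: add_edge(A, E). Edges now: 1
Op 2: add_edge(C, D). Edges now: 2
Op 3: add_edge(A, B). Edges now: 3
Op 4: add_edge(H, D). Edges now: 4
Op 5: add_edge(H, E). Edges now: 5
Op 6: add_edge(A, C). Edges now: 6
Op 7: add_edge(H, C). Edges now: 7
Op 8: add_edge(D, B). Edges now: 8
Op 9: add_edge(F, B). Edges now: 9
Op 10: add_edge(G, B). Edges now: 10
Compute levels (Kahn BFS):
  sources (in-degree 0): A, F, G, H
  process A: level=0
    A->B: in-degree(B)=3, level(B)>=1
    A->C: in-degree(C)=1, level(C)>=1
    A->E: in-degree(E)=1, level(E)>=1
  process F: level=0
    F->B: in-degree(B)=2, level(B)>=1
  process G: level=0
    G->B: in-degree(B)=1, level(B)>=1
  process H: level=0
    H->C: in-degree(C)=0, level(C)=1, enqueue
    H->D: in-degree(D)=1, level(D)>=1
    H->E: in-degree(E)=0, level(E)=1, enqueue
  process C: level=1
    C->D: in-degree(D)=0, level(D)=2, enqueue
  process E: level=1
  process D: level=2
    D->B: in-degree(B)=0, level(B)=3, enqueue
  process B: level=3
All levels: A:0, B:3, C:1, D:2, E:1, F:0, G:0, H:0
level(E) = 1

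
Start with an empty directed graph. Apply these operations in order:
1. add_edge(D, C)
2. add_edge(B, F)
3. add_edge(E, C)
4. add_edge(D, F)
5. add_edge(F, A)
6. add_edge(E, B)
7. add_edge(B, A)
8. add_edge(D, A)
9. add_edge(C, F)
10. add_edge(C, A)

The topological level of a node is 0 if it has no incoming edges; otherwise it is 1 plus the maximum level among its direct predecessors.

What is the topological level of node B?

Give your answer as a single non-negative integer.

Op 1: add_edge(D, C). Edges now: 1
Op 2: add_edge(B, F). Edges now: 2
Op 3: add_edge(E, C). Edges now: 3
Op 4: add_edge(D, F). Edges now: 4
Op 5: add_edge(F, A). Edges now: 5
Op 6: add_edge(E, B). Edges now: 6
Op 7: add_edge(B, A). Edges now: 7
Op 8: add_edge(D, A). Edges now: 8
Op 9: add_edge(C, F). Edges now: 9
Op 10: add_edge(C, A). Edges now: 10
Compute levels (Kahn BFS):
  sources (in-degree 0): D, E
  process D: level=0
    D->A: in-degree(A)=3, level(A)>=1
    D->C: in-degree(C)=1, level(C)>=1
    D->F: in-degree(F)=2, level(F)>=1
  process E: level=0
    E->B: in-degree(B)=0, level(B)=1, enqueue
    E->C: in-degree(C)=0, level(C)=1, enqueue
  process B: level=1
    B->A: in-degree(A)=2, level(A)>=2
    B->F: in-degree(F)=1, level(F)>=2
  process C: level=1
    C->A: in-degree(A)=1, level(A)>=2
    C->F: in-degree(F)=0, level(F)=2, enqueue
  process F: level=2
    F->A: in-degree(A)=0, level(A)=3, enqueue
  process A: level=3
All levels: A:3, B:1, C:1, D:0, E:0, F:2
level(B) = 1

Answer: 1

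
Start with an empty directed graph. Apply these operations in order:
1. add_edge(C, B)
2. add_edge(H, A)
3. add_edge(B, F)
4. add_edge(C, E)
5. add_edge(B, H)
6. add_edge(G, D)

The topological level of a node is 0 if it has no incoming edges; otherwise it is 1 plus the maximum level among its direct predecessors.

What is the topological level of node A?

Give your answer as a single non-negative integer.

Op 1: add_edge(C, B). Edges now: 1
Op 2: add_edge(H, A). Edges now: 2
Op 3: add_edge(B, F). Edges now: 3
Op 4: add_edge(C, E). Edges now: 4
Op 5: add_edge(B, H). Edges now: 5
Op 6: add_edge(G, D). Edges now: 6
Compute levels (Kahn BFS):
  sources (in-degree 0): C, G
  process C: level=0
    C->B: in-degree(B)=0, level(B)=1, enqueue
    C->E: in-degree(E)=0, level(E)=1, enqueue
  process G: level=0
    G->D: in-degree(D)=0, level(D)=1, enqueue
  process B: level=1
    B->F: in-degree(F)=0, level(F)=2, enqueue
    B->H: in-degree(H)=0, level(H)=2, enqueue
  process E: level=1
  process D: level=1
  process F: level=2
  process H: level=2
    H->A: in-degree(A)=0, level(A)=3, enqueue
  process A: level=3
All levels: A:3, B:1, C:0, D:1, E:1, F:2, G:0, H:2
level(A) = 3

Answer: 3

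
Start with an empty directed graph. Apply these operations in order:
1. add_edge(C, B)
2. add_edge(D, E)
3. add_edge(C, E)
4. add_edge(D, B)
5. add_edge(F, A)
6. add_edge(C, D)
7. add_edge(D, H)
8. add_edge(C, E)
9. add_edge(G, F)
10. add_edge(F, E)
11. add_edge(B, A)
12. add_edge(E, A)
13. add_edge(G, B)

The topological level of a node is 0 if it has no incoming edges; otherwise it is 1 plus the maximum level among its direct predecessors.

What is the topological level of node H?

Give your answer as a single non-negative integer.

Answer: 2

Derivation:
Op 1: add_edge(C, B). Edges now: 1
Op 2: add_edge(D, E). Edges now: 2
Op 3: add_edge(C, E). Edges now: 3
Op 4: add_edge(D, B). Edges now: 4
Op 5: add_edge(F, A). Edges now: 5
Op 6: add_edge(C, D). Edges now: 6
Op 7: add_edge(D, H). Edges now: 7
Op 8: add_edge(C, E) (duplicate, no change). Edges now: 7
Op 9: add_edge(G, F). Edges now: 8
Op 10: add_edge(F, E). Edges now: 9
Op 11: add_edge(B, A). Edges now: 10
Op 12: add_edge(E, A). Edges now: 11
Op 13: add_edge(G, B). Edges now: 12
Compute levels (Kahn BFS):
  sources (in-degree 0): C, G
  process C: level=0
    C->B: in-degree(B)=2, level(B)>=1
    C->D: in-degree(D)=0, level(D)=1, enqueue
    C->E: in-degree(E)=2, level(E)>=1
  process G: level=0
    G->B: in-degree(B)=1, level(B)>=1
    G->F: in-degree(F)=0, level(F)=1, enqueue
  process D: level=1
    D->B: in-degree(B)=0, level(B)=2, enqueue
    D->E: in-degree(E)=1, level(E)>=2
    D->H: in-degree(H)=0, level(H)=2, enqueue
  process F: level=1
    F->A: in-degree(A)=2, level(A)>=2
    F->E: in-degree(E)=0, level(E)=2, enqueue
  process B: level=2
    B->A: in-degree(A)=1, level(A)>=3
  process H: level=2
  process E: level=2
    E->A: in-degree(A)=0, level(A)=3, enqueue
  process A: level=3
All levels: A:3, B:2, C:0, D:1, E:2, F:1, G:0, H:2
level(H) = 2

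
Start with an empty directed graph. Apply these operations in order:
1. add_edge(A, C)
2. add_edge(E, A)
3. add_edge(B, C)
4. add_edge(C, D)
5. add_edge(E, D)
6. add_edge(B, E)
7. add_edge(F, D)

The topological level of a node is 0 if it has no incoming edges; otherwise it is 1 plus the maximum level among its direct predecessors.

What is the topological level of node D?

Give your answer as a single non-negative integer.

Op 1: add_edge(A, C). Edges now: 1
Op 2: add_edge(E, A). Edges now: 2
Op 3: add_edge(B, C). Edges now: 3
Op 4: add_edge(C, D). Edges now: 4
Op 5: add_edge(E, D). Edges now: 5
Op 6: add_edge(B, E). Edges now: 6
Op 7: add_edge(F, D). Edges now: 7
Compute levels (Kahn BFS):
  sources (in-degree 0): B, F
  process B: level=0
    B->C: in-degree(C)=1, level(C)>=1
    B->E: in-degree(E)=0, level(E)=1, enqueue
  process F: level=0
    F->D: in-degree(D)=2, level(D)>=1
  process E: level=1
    E->A: in-degree(A)=0, level(A)=2, enqueue
    E->D: in-degree(D)=1, level(D)>=2
  process A: level=2
    A->C: in-degree(C)=0, level(C)=3, enqueue
  process C: level=3
    C->D: in-degree(D)=0, level(D)=4, enqueue
  process D: level=4
All levels: A:2, B:0, C:3, D:4, E:1, F:0
level(D) = 4

Answer: 4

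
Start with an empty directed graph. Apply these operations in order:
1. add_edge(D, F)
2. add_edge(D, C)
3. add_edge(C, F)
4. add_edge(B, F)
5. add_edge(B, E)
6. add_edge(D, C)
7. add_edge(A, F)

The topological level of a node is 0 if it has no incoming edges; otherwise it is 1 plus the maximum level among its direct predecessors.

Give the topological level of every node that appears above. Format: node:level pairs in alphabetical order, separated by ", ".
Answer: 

Op 1: add_edge(D, F). Edges now: 1
Op 2: add_edge(D, C). Edges now: 2
Op 3: add_edge(C, F). Edges now: 3
Op 4: add_edge(B, F). Edges now: 4
Op 5: add_edge(B, E). Edges now: 5
Op 6: add_edge(D, C) (duplicate, no change). Edges now: 5
Op 7: add_edge(A, F). Edges now: 6
Compute levels (Kahn BFS):
  sources (in-degree 0): A, B, D
  process A: level=0
    A->F: in-degree(F)=3, level(F)>=1
  process B: level=0
    B->E: in-degree(E)=0, level(E)=1, enqueue
    B->F: in-degree(F)=2, level(F)>=1
  process D: level=0
    D->C: in-degree(C)=0, level(C)=1, enqueue
    D->F: in-degree(F)=1, level(F)>=1
  process E: level=1
  process C: level=1
    C->F: in-degree(F)=0, level(F)=2, enqueue
  process F: level=2
All levels: A:0, B:0, C:1, D:0, E:1, F:2

Answer: A:0, B:0, C:1, D:0, E:1, F:2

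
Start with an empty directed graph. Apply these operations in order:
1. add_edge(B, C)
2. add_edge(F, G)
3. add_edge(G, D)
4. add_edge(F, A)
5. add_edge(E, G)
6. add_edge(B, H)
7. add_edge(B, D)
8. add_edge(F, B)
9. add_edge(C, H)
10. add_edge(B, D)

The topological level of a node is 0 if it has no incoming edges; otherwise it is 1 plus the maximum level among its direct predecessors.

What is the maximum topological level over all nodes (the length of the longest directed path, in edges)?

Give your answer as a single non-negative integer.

Op 1: add_edge(B, C). Edges now: 1
Op 2: add_edge(F, G). Edges now: 2
Op 3: add_edge(G, D). Edges now: 3
Op 4: add_edge(F, A). Edges now: 4
Op 5: add_edge(E, G). Edges now: 5
Op 6: add_edge(B, H). Edges now: 6
Op 7: add_edge(B, D). Edges now: 7
Op 8: add_edge(F, B). Edges now: 8
Op 9: add_edge(C, H). Edges now: 9
Op 10: add_edge(B, D) (duplicate, no change). Edges now: 9
Compute levels (Kahn BFS):
  sources (in-degree 0): E, F
  process E: level=0
    E->G: in-degree(G)=1, level(G)>=1
  process F: level=0
    F->A: in-degree(A)=0, level(A)=1, enqueue
    F->B: in-degree(B)=0, level(B)=1, enqueue
    F->G: in-degree(G)=0, level(G)=1, enqueue
  process A: level=1
  process B: level=1
    B->C: in-degree(C)=0, level(C)=2, enqueue
    B->D: in-degree(D)=1, level(D)>=2
    B->H: in-degree(H)=1, level(H)>=2
  process G: level=1
    G->D: in-degree(D)=0, level(D)=2, enqueue
  process C: level=2
    C->H: in-degree(H)=0, level(H)=3, enqueue
  process D: level=2
  process H: level=3
All levels: A:1, B:1, C:2, D:2, E:0, F:0, G:1, H:3
max level = 3

Answer: 3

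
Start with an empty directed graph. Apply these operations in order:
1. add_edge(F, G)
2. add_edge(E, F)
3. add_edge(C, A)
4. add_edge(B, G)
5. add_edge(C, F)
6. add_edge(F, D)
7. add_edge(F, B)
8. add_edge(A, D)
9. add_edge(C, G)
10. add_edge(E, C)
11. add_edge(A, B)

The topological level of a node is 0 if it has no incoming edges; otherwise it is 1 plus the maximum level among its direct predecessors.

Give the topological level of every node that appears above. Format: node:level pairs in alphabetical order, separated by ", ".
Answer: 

Answer: A:2, B:3, C:1, D:3, E:0, F:2, G:4

Derivation:
Op 1: add_edge(F, G). Edges now: 1
Op 2: add_edge(E, F). Edges now: 2
Op 3: add_edge(C, A). Edges now: 3
Op 4: add_edge(B, G). Edges now: 4
Op 5: add_edge(C, F). Edges now: 5
Op 6: add_edge(F, D). Edges now: 6
Op 7: add_edge(F, B). Edges now: 7
Op 8: add_edge(A, D). Edges now: 8
Op 9: add_edge(C, G). Edges now: 9
Op 10: add_edge(E, C). Edges now: 10
Op 11: add_edge(A, B). Edges now: 11
Compute levels (Kahn BFS):
  sources (in-degree 0): E
  process E: level=0
    E->C: in-degree(C)=0, level(C)=1, enqueue
    E->F: in-degree(F)=1, level(F)>=1
  process C: level=1
    C->A: in-degree(A)=0, level(A)=2, enqueue
    C->F: in-degree(F)=0, level(F)=2, enqueue
    C->G: in-degree(G)=2, level(G)>=2
  process A: level=2
    A->B: in-degree(B)=1, level(B)>=3
    A->D: in-degree(D)=1, level(D)>=3
  process F: level=2
    F->B: in-degree(B)=0, level(B)=3, enqueue
    F->D: in-degree(D)=0, level(D)=3, enqueue
    F->G: in-degree(G)=1, level(G)>=3
  process B: level=3
    B->G: in-degree(G)=0, level(G)=4, enqueue
  process D: level=3
  process G: level=4
All levels: A:2, B:3, C:1, D:3, E:0, F:2, G:4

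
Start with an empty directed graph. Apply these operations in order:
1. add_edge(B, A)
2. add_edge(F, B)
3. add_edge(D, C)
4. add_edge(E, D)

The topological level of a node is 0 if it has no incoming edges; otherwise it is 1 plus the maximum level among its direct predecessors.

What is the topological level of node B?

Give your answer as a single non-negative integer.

Answer: 1

Derivation:
Op 1: add_edge(B, A). Edges now: 1
Op 2: add_edge(F, B). Edges now: 2
Op 3: add_edge(D, C). Edges now: 3
Op 4: add_edge(E, D). Edges now: 4
Compute levels (Kahn BFS):
  sources (in-degree 0): E, F
  process E: level=0
    E->D: in-degree(D)=0, level(D)=1, enqueue
  process F: level=0
    F->B: in-degree(B)=0, level(B)=1, enqueue
  process D: level=1
    D->C: in-degree(C)=0, level(C)=2, enqueue
  process B: level=1
    B->A: in-degree(A)=0, level(A)=2, enqueue
  process C: level=2
  process A: level=2
All levels: A:2, B:1, C:2, D:1, E:0, F:0
level(B) = 1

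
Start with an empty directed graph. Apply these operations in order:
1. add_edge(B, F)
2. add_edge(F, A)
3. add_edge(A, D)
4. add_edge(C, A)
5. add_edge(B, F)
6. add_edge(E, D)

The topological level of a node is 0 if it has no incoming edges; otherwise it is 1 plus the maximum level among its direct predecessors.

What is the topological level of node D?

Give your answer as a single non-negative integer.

Answer: 3

Derivation:
Op 1: add_edge(B, F). Edges now: 1
Op 2: add_edge(F, A). Edges now: 2
Op 3: add_edge(A, D). Edges now: 3
Op 4: add_edge(C, A). Edges now: 4
Op 5: add_edge(B, F) (duplicate, no change). Edges now: 4
Op 6: add_edge(E, D). Edges now: 5
Compute levels (Kahn BFS):
  sources (in-degree 0): B, C, E
  process B: level=0
    B->F: in-degree(F)=0, level(F)=1, enqueue
  process C: level=0
    C->A: in-degree(A)=1, level(A)>=1
  process E: level=0
    E->D: in-degree(D)=1, level(D)>=1
  process F: level=1
    F->A: in-degree(A)=0, level(A)=2, enqueue
  process A: level=2
    A->D: in-degree(D)=0, level(D)=3, enqueue
  process D: level=3
All levels: A:2, B:0, C:0, D:3, E:0, F:1
level(D) = 3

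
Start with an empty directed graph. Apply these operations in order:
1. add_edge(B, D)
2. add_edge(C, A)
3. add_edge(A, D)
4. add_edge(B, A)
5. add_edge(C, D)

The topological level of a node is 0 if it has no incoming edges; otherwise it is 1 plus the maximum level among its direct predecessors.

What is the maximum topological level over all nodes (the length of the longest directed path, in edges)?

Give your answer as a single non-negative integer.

Op 1: add_edge(B, D). Edges now: 1
Op 2: add_edge(C, A). Edges now: 2
Op 3: add_edge(A, D). Edges now: 3
Op 4: add_edge(B, A). Edges now: 4
Op 5: add_edge(C, D). Edges now: 5
Compute levels (Kahn BFS):
  sources (in-degree 0): B, C
  process B: level=0
    B->A: in-degree(A)=1, level(A)>=1
    B->D: in-degree(D)=2, level(D)>=1
  process C: level=0
    C->A: in-degree(A)=0, level(A)=1, enqueue
    C->D: in-degree(D)=1, level(D)>=1
  process A: level=1
    A->D: in-degree(D)=0, level(D)=2, enqueue
  process D: level=2
All levels: A:1, B:0, C:0, D:2
max level = 2

Answer: 2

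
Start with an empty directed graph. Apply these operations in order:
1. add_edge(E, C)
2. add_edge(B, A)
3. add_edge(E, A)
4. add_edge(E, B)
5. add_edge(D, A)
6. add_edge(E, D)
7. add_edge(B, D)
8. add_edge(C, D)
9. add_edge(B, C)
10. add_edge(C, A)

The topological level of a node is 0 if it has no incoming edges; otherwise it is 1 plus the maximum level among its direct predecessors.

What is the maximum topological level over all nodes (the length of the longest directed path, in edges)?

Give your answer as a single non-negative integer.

Answer: 4

Derivation:
Op 1: add_edge(E, C). Edges now: 1
Op 2: add_edge(B, A). Edges now: 2
Op 3: add_edge(E, A). Edges now: 3
Op 4: add_edge(E, B). Edges now: 4
Op 5: add_edge(D, A). Edges now: 5
Op 6: add_edge(E, D). Edges now: 6
Op 7: add_edge(B, D). Edges now: 7
Op 8: add_edge(C, D). Edges now: 8
Op 9: add_edge(B, C). Edges now: 9
Op 10: add_edge(C, A). Edges now: 10
Compute levels (Kahn BFS):
  sources (in-degree 0): E
  process E: level=0
    E->A: in-degree(A)=3, level(A)>=1
    E->B: in-degree(B)=0, level(B)=1, enqueue
    E->C: in-degree(C)=1, level(C)>=1
    E->D: in-degree(D)=2, level(D)>=1
  process B: level=1
    B->A: in-degree(A)=2, level(A)>=2
    B->C: in-degree(C)=0, level(C)=2, enqueue
    B->D: in-degree(D)=1, level(D)>=2
  process C: level=2
    C->A: in-degree(A)=1, level(A)>=3
    C->D: in-degree(D)=0, level(D)=3, enqueue
  process D: level=3
    D->A: in-degree(A)=0, level(A)=4, enqueue
  process A: level=4
All levels: A:4, B:1, C:2, D:3, E:0
max level = 4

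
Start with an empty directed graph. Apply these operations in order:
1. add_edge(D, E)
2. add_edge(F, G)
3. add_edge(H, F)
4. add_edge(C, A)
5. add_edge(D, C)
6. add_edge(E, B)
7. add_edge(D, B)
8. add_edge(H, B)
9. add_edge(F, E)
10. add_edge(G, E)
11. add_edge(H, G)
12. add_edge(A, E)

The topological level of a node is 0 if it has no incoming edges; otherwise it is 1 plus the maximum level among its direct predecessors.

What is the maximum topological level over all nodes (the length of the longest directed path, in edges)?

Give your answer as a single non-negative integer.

Op 1: add_edge(D, E). Edges now: 1
Op 2: add_edge(F, G). Edges now: 2
Op 3: add_edge(H, F). Edges now: 3
Op 4: add_edge(C, A). Edges now: 4
Op 5: add_edge(D, C). Edges now: 5
Op 6: add_edge(E, B). Edges now: 6
Op 7: add_edge(D, B). Edges now: 7
Op 8: add_edge(H, B). Edges now: 8
Op 9: add_edge(F, E). Edges now: 9
Op 10: add_edge(G, E). Edges now: 10
Op 11: add_edge(H, G). Edges now: 11
Op 12: add_edge(A, E). Edges now: 12
Compute levels (Kahn BFS):
  sources (in-degree 0): D, H
  process D: level=0
    D->B: in-degree(B)=2, level(B)>=1
    D->C: in-degree(C)=0, level(C)=1, enqueue
    D->E: in-degree(E)=3, level(E)>=1
  process H: level=0
    H->B: in-degree(B)=1, level(B)>=1
    H->F: in-degree(F)=0, level(F)=1, enqueue
    H->G: in-degree(G)=1, level(G)>=1
  process C: level=1
    C->A: in-degree(A)=0, level(A)=2, enqueue
  process F: level=1
    F->E: in-degree(E)=2, level(E)>=2
    F->G: in-degree(G)=0, level(G)=2, enqueue
  process A: level=2
    A->E: in-degree(E)=1, level(E)>=3
  process G: level=2
    G->E: in-degree(E)=0, level(E)=3, enqueue
  process E: level=3
    E->B: in-degree(B)=0, level(B)=4, enqueue
  process B: level=4
All levels: A:2, B:4, C:1, D:0, E:3, F:1, G:2, H:0
max level = 4

Answer: 4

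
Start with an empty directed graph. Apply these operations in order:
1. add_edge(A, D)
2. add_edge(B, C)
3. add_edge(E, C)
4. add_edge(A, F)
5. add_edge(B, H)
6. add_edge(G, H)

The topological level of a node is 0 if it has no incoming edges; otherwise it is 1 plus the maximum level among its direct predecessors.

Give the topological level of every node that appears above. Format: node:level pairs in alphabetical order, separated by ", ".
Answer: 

Answer: A:0, B:0, C:1, D:1, E:0, F:1, G:0, H:1

Derivation:
Op 1: add_edge(A, D). Edges now: 1
Op 2: add_edge(B, C). Edges now: 2
Op 3: add_edge(E, C). Edges now: 3
Op 4: add_edge(A, F). Edges now: 4
Op 5: add_edge(B, H). Edges now: 5
Op 6: add_edge(G, H). Edges now: 6
Compute levels (Kahn BFS):
  sources (in-degree 0): A, B, E, G
  process A: level=0
    A->D: in-degree(D)=0, level(D)=1, enqueue
    A->F: in-degree(F)=0, level(F)=1, enqueue
  process B: level=0
    B->C: in-degree(C)=1, level(C)>=1
    B->H: in-degree(H)=1, level(H)>=1
  process E: level=0
    E->C: in-degree(C)=0, level(C)=1, enqueue
  process G: level=0
    G->H: in-degree(H)=0, level(H)=1, enqueue
  process D: level=1
  process F: level=1
  process C: level=1
  process H: level=1
All levels: A:0, B:0, C:1, D:1, E:0, F:1, G:0, H:1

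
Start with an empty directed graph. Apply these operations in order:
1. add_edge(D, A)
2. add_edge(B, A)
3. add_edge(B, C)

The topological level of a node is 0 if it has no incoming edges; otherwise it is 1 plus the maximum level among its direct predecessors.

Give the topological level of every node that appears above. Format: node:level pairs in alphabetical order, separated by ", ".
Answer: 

Op 1: add_edge(D, A). Edges now: 1
Op 2: add_edge(B, A). Edges now: 2
Op 3: add_edge(B, C). Edges now: 3
Compute levels (Kahn BFS):
  sources (in-degree 0): B, D
  process B: level=0
    B->A: in-degree(A)=1, level(A)>=1
    B->C: in-degree(C)=0, level(C)=1, enqueue
  process D: level=0
    D->A: in-degree(A)=0, level(A)=1, enqueue
  process C: level=1
  process A: level=1
All levels: A:1, B:0, C:1, D:0

Answer: A:1, B:0, C:1, D:0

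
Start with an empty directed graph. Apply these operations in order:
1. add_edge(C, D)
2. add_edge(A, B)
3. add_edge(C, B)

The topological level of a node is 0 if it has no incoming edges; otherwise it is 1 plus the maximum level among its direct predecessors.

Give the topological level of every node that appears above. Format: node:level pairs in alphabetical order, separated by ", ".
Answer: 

Op 1: add_edge(C, D). Edges now: 1
Op 2: add_edge(A, B). Edges now: 2
Op 3: add_edge(C, B). Edges now: 3
Compute levels (Kahn BFS):
  sources (in-degree 0): A, C
  process A: level=0
    A->B: in-degree(B)=1, level(B)>=1
  process C: level=0
    C->B: in-degree(B)=0, level(B)=1, enqueue
    C->D: in-degree(D)=0, level(D)=1, enqueue
  process B: level=1
  process D: level=1
All levels: A:0, B:1, C:0, D:1

Answer: A:0, B:1, C:0, D:1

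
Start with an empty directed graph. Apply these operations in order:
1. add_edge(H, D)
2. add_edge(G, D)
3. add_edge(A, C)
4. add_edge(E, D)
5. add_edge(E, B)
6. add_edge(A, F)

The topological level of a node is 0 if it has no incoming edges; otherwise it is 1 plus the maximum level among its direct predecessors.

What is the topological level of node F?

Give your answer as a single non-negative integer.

Op 1: add_edge(H, D). Edges now: 1
Op 2: add_edge(G, D). Edges now: 2
Op 3: add_edge(A, C). Edges now: 3
Op 4: add_edge(E, D). Edges now: 4
Op 5: add_edge(E, B). Edges now: 5
Op 6: add_edge(A, F). Edges now: 6
Compute levels (Kahn BFS):
  sources (in-degree 0): A, E, G, H
  process A: level=0
    A->C: in-degree(C)=0, level(C)=1, enqueue
    A->F: in-degree(F)=0, level(F)=1, enqueue
  process E: level=0
    E->B: in-degree(B)=0, level(B)=1, enqueue
    E->D: in-degree(D)=2, level(D)>=1
  process G: level=0
    G->D: in-degree(D)=1, level(D)>=1
  process H: level=0
    H->D: in-degree(D)=0, level(D)=1, enqueue
  process C: level=1
  process F: level=1
  process B: level=1
  process D: level=1
All levels: A:0, B:1, C:1, D:1, E:0, F:1, G:0, H:0
level(F) = 1

Answer: 1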